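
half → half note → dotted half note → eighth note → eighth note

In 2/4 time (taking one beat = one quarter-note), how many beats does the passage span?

One quarter-note beat = 2 eighth notes.
In eighth notes: half = 4; half note = 4; dotted half note = 6; eighth note = 1; eighth note = 1.
Total: 4 + 4 + 6 + 1 + 1 = 16.
16 ÷ 2 = 8 beats.

8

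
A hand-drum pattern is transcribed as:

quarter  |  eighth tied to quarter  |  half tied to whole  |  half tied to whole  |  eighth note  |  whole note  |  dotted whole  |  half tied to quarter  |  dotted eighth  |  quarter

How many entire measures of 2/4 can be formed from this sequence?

14

One bar of 2/4 = 8 sixteenth notes.
Convert each value to sixteenth notes: quarter = 4; eighth tied to quarter (eighth + quarter) = 6; half tied to whole (half + whole) = 24; half tied to whole (half + whole) = 24; eighth note = 2; whole note = 16; dotted whole = 24; half tied to quarter (half + quarter) = 12; dotted eighth = 3; quarter = 4.
Total: 4 + 6 + 24 + 24 + 2 + 16 + 24 + 12 + 3 + 4 = 119.
119 ÷ 8 = 14 complete bars with 7 left over.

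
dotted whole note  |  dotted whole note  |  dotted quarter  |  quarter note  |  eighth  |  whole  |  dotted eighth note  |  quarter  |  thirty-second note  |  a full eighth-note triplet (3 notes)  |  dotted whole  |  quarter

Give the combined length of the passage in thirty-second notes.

231

Express everything in thirty-second notes: dotted whole note = 48; dotted whole note = 48; dotted quarter = 12; quarter note = 8; eighth = 4; whole = 32; dotted eighth note = 6; quarter = 8; thirty-second note = 1; a full eighth-note triplet (3 notes) (three triplet eighths span one quarter) = 8; dotted whole = 48; quarter = 8.
Adding: 48 + 48 + 12 + 8 + 4 + 32 + 6 + 8 + 1 + 8 + 48 + 8 = 231 thirty-second notes.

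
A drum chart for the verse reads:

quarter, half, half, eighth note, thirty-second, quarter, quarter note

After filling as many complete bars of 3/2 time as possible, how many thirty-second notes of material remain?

One bar of 3/2 = 48 thirty-second notes.
Express everything in thirty-second notes: quarter = 8; half = 16; half = 16; eighth note = 4; thirty-second = 1; quarter = 8; quarter note = 8.
Adding: 8 + 16 + 16 + 4 + 1 + 8 + 8 = 61.
61 ÷ 48 = 1 complete bar with 13 thirty-second notes remaining.

13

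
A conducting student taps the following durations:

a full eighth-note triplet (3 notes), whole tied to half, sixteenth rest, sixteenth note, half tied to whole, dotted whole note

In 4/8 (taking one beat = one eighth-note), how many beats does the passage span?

39

One eighth-note beat = 2 sixteenth notes.
Working in sixteenth notes: a full eighth-note triplet (3 notes) (three triplet eighths span one quarter) = 4; whole tied to half (whole + half) = 24; sixteenth rest = 1; sixteenth note = 1; half tied to whole (half + whole) = 24; dotted whole note = 24.
Sum: 4 + 24 + 1 + 1 + 24 + 24 = 78.
78 ÷ 2 = 39 beats.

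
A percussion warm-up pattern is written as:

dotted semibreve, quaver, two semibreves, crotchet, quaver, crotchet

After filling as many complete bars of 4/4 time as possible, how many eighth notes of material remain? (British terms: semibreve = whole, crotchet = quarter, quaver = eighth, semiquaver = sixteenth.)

One bar of 4/4 = 8 eighth notes.
In eighth notes: dotted semibreve = 12; quaver = 1; semibreve = 8; semibreve = 8; crotchet = 2; quaver = 1; crotchet = 2.
Adding: 12 + 1 + 8 + 8 + 2 + 1 + 2 = 34.
34 ÷ 8 = 4 complete bars with 2 eighth notes remaining.

2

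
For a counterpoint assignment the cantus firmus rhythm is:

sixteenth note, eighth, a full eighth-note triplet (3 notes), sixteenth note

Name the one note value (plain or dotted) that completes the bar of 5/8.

The bar of 5/8 = 10 sixteenth notes.
Working in sixteenth notes: sixteenth note = 1; eighth = 2; a full eighth-note triplet (3 notes) (three triplet eighths span one quarter) = 4; sixteenth note = 1.
Sum: 1 + 2 + 4 + 1 = 8.
Remaining: 10 − 8 = 2 sixteenth notes, which is a eighth note.

eighth note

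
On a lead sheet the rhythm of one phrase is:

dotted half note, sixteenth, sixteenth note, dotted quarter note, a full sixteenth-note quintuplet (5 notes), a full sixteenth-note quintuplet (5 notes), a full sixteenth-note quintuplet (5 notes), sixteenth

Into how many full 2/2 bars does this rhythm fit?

2

One bar of 2/2 = 16 sixteenth notes.
In sixteenth notes: dotted half note = 12; sixteenth = 1; sixteenth note = 1; dotted quarter note = 6; a full sixteenth-note quintuplet (5 notes) (five quintuplet sixteenths span one quarter) = 4; a full sixteenth-note quintuplet (5 notes) (five quintuplet sixteenths span one quarter) = 4; a full sixteenth-note quintuplet (5 notes) (five quintuplet sixteenths span one quarter) = 4; sixteenth = 1.
Adding: 12 + 1 + 1 + 6 + 4 + 4 + 4 + 1 = 33.
33 ÷ 16 = 2 complete bars with 1 left over.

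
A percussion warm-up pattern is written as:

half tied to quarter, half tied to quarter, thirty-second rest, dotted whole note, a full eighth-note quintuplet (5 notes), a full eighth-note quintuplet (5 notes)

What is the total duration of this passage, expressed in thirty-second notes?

129

Convert each value to thirty-second notes: half tied to quarter (half + quarter) = 24; half tied to quarter (half + quarter) = 24; thirty-second rest = 1; dotted whole note = 48; a full eighth-note quintuplet (5 notes) (five quintuplet eighths span one half) = 16; a full eighth-note quintuplet (5 notes) (five quintuplet eighths span one half) = 16.
Total: 24 + 24 + 1 + 48 + 16 + 16 = 129 thirty-second notes.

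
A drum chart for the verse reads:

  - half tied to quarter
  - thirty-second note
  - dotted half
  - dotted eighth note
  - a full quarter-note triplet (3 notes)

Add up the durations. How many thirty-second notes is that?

In thirty-second notes: half tied to quarter (half + quarter) = 24; thirty-second note = 1; dotted half = 24; dotted eighth note = 6; a full quarter-note triplet (3 notes) (three triplet quarters span one half) = 16.
Altogether 24 + 1 + 24 + 6 + 16 = 71 thirty-second notes.

71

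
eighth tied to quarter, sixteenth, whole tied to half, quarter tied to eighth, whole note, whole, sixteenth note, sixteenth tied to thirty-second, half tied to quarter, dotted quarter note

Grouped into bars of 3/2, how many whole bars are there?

One bar of 3/2 = 48 thirty-second notes.
Convert each value to thirty-second notes: eighth tied to quarter (eighth + quarter) = 12; sixteenth = 2; whole tied to half (whole + half) = 48; quarter tied to eighth (quarter + eighth) = 12; whole note = 32; whole = 32; sixteenth note = 2; sixteenth tied to thirty-second (sixteenth + thirty-second) = 3; half tied to quarter (half + quarter) = 24; dotted quarter note = 12.
Total: 12 + 2 + 48 + 12 + 32 + 32 + 2 + 3 + 24 + 12 = 179.
179 ÷ 48 = 3 complete bars with 35 left over.

3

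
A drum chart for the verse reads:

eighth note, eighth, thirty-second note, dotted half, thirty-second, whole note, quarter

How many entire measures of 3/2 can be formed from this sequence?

One bar of 3/2 = 48 thirty-second notes.
Express everything in thirty-second notes: eighth note = 4; eighth = 4; thirty-second note = 1; dotted half = 24; thirty-second = 1; whole note = 32; quarter = 8.
Total: 4 + 4 + 1 + 24 + 1 + 32 + 8 = 74.
74 ÷ 48 = 1 complete bar with 26 left over.

1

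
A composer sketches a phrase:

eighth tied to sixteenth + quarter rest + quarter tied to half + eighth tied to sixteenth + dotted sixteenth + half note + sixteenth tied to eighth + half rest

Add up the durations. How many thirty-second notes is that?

85

Express everything in thirty-second notes: eighth tied to sixteenth (eighth + sixteenth) = 6; quarter rest = 8; quarter tied to half (quarter + half) = 24; eighth tied to sixteenth (eighth + sixteenth) = 6; dotted sixteenth = 3; half note = 16; sixteenth tied to eighth (sixteenth + eighth) = 6; half rest = 16.
Adding: 6 + 8 + 24 + 6 + 3 + 16 + 6 + 16 = 85 thirty-second notes.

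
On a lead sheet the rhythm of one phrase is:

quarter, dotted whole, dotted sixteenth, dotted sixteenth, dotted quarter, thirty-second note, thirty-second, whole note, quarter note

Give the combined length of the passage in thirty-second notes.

Each duration in thirty-second notes: quarter = 8; dotted whole = 48; dotted sixteenth = 3; dotted sixteenth = 3; dotted quarter = 12; thirty-second note = 1; thirty-second = 1; whole note = 32; quarter note = 8.
Sum: 8 + 48 + 3 + 3 + 12 + 1 + 1 + 32 + 8 = 116 thirty-second notes.

116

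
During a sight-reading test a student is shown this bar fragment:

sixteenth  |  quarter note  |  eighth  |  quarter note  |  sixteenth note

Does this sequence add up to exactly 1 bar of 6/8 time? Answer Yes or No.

One bar of 6/8 = 12 sixteenth notes.
Working in sixteenth notes: sixteenth = 1; quarter note = 4; eighth = 2; quarter note = 4; sixteenth note = 1.
Total: 1 + 4 + 2 + 4 + 1 = 12.
12 equals 12, so the answer is Yes.

Yes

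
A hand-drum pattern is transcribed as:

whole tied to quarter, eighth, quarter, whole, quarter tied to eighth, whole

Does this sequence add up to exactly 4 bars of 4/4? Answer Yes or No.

One bar of 4/4 = 8 eighth notes, so 4 bars = 32.
Express everything in eighth notes: whole tied to quarter (whole + quarter) = 10; eighth = 1; quarter = 2; whole = 8; quarter tied to eighth (quarter + eighth) = 3; whole = 8.
Sum: 10 + 1 + 2 + 8 + 3 + 8 = 32.
32 equals 32, so the answer is Yes.

Yes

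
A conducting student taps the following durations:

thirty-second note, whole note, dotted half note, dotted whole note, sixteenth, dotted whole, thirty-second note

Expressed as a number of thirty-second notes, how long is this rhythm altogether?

156

Working in thirty-second notes: thirty-second note = 1; whole note = 32; dotted half note = 24; dotted whole note = 48; sixteenth = 2; dotted whole = 48; thirty-second note = 1.
Altogether 1 + 32 + 24 + 48 + 2 + 48 + 1 = 156 thirty-second notes.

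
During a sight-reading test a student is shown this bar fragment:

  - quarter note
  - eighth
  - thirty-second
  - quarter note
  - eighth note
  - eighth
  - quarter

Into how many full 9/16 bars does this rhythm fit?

2

One bar of 9/16 = 18 thirty-second notes.
In thirty-second notes: quarter note = 8; eighth = 4; thirty-second = 1; quarter note = 8; eighth note = 4; eighth = 4; quarter = 8.
Total: 8 + 4 + 1 + 8 + 4 + 4 + 8 = 37.
37 ÷ 18 = 2 complete bars with 1 left over.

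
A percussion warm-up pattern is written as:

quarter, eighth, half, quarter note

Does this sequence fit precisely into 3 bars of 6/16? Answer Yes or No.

Yes

One bar of 6/16 = 3 eighth notes, so 3 bars = 9.
Working in eighth notes: quarter = 2; eighth = 1; half = 4; quarter note = 2.
Sum: 2 + 1 + 4 + 2 = 9.
9 equals 9, so the answer is Yes.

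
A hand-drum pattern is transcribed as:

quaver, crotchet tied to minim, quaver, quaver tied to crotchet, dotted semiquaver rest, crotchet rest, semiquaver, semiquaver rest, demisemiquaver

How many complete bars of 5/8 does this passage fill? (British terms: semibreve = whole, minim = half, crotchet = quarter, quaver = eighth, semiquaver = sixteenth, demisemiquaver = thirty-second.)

3

One bar of 5/8 = 20 thirty-second notes.
Convert each value to thirty-second notes: quaver = 4; crotchet tied to minim (crotchet + minim) = 24; quaver = 4; quaver tied to crotchet (quaver + crotchet) = 12; dotted semiquaver rest = 3; crotchet rest = 8; semiquaver = 2; semiquaver rest = 2; demisemiquaver = 1.
Adding: 4 + 24 + 4 + 12 + 3 + 8 + 2 + 2 + 1 = 60.
60 ÷ 20 = 3 complete bars with 0 left over.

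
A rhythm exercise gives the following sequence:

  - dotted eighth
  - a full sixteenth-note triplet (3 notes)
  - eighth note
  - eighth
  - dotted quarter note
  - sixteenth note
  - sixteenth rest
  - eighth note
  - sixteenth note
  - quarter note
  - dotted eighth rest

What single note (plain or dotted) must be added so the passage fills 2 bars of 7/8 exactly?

2 bars of 7/8 = 28 sixteenth notes.
Convert each value to sixteenth notes: dotted eighth = 3; a full sixteenth-note triplet (3 notes) (three triplet sixteenths span one eighth) = 2; eighth note = 2; eighth = 2; dotted quarter note = 6; sixteenth note = 1; sixteenth rest = 1; eighth note = 2; sixteenth note = 1; quarter note = 4; dotted eighth rest = 3.
Adding: 3 + 2 + 2 + 2 + 6 + 1 + 1 + 2 + 1 + 4 + 3 = 27.
Remaining: 28 − 27 = 1 sixteenth note, which is a sixteenth note.

sixteenth note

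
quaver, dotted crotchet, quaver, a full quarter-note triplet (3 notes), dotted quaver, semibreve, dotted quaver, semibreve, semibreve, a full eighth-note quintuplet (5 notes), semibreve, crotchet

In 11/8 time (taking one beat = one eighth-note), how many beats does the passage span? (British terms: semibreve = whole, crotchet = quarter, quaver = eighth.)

50

One eighth-note beat = 2 sixteenth notes.
In sixteenth notes: quaver = 2; dotted crotchet = 6; quaver = 2; a full quarter-note triplet (3 notes) (three triplet quarters span one half) = 8; dotted quaver = 3; semibreve = 16; dotted quaver = 3; semibreve = 16; semibreve = 16; a full eighth-note quintuplet (5 notes) (five quintuplet eighths span one half) = 8; semibreve = 16; crotchet = 4.
Altogether 2 + 6 + 2 + 8 + 3 + 16 + 3 + 16 + 16 + 8 + 16 + 4 = 100.
100 ÷ 2 = 50 beats.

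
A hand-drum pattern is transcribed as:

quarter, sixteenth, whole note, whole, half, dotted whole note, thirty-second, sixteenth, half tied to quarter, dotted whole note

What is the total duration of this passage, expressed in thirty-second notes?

Working in thirty-second notes: quarter = 8; sixteenth = 2; whole note = 32; whole = 32; half = 16; dotted whole note = 48; thirty-second = 1; sixteenth = 2; half tied to quarter (half + quarter) = 24; dotted whole note = 48.
Altogether 8 + 2 + 32 + 32 + 16 + 48 + 1 + 2 + 24 + 48 = 213 thirty-second notes.

213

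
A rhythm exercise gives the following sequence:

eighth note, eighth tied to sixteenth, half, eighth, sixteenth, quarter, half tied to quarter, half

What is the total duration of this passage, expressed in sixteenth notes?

Working in sixteenth notes: eighth note = 2; eighth tied to sixteenth (eighth + sixteenth) = 3; half = 8; eighth = 2; sixteenth = 1; quarter = 4; half tied to quarter (half + quarter) = 12; half = 8.
Adding: 2 + 3 + 8 + 2 + 1 + 4 + 12 + 8 = 40 sixteenth notes.

40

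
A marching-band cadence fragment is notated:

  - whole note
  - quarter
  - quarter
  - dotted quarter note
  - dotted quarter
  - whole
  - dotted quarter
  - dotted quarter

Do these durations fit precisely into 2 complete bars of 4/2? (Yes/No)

One bar of 4/2 = 16 eighth notes, so 2 bars = 32.
Working in eighth notes: whole note = 8; quarter = 2; quarter = 2; dotted quarter note = 3; dotted quarter = 3; whole = 8; dotted quarter = 3; dotted quarter = 3.
Adding: 8 + 2 + 2 + 3 + 3 + 8 + 3 + 3 = 32.
32 equals 32, so the answer is Yes.

Yes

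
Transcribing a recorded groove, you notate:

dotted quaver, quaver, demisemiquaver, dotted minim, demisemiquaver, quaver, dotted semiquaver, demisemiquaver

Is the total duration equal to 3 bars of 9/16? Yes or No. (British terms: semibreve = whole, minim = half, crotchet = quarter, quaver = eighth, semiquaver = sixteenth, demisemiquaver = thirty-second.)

One bar of 9/16 = 18 thirty-second notes, so 3 bars = 54.
In thirty-second notes: dotted quaver = 6; quaver = 4; demisemiquaver = 1; dotted minim = 24; demisemiquaver = 1; quaver = 4; dotted semiquaver = 3; demisemiquaver = 1.
Total: 6 + 4 + 1 + 24 + 1 + 4 + 3 + 1 = 44.
44 falls short of 54, so the answer is No.

No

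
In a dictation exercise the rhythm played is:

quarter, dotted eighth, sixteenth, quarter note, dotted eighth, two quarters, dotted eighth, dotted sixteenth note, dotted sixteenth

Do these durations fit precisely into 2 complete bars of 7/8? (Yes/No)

One bar of 7/8 = 28 thirty-second notes, so 2 bars = 56.
Working in thirty-second notes: quarter = 8; dotted eighth = 6; sixteenth = 2; quarter note = 8; dotted eighth = 6; quarter = 8; quarter = 8; dotted eighth = 6; dotted sixteenth note = 3; dotted sixteenth = 3.
Altogether 8 + 6 + 2 + 8 + 6 + 8 + 8 + 6 + 3 + 3 = 58.
58 exceeds 56, so the answer is No.

No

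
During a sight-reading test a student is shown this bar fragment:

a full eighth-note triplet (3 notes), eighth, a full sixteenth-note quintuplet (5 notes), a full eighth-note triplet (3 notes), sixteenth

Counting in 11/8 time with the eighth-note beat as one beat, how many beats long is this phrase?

One eighth-note beat = 2 sixteenth notes.
In sixteenth notes: a full eighth-note triplet (3 notes) (three triplet eighths span one quarter) = 4; eighth = 2; a full sixteenth-note quintuplet (5 notes) (five quintuplet sixteenths span one quarter) = 4; a full eighth-note triplet (3 notes) (three triplet eighths span one quarter) = 4; sixteenth = 1.
Adding: 4 + 2 + 4 + 4 + 1 = 15.
15 ÷ 2 = 7.5 beats.

7.5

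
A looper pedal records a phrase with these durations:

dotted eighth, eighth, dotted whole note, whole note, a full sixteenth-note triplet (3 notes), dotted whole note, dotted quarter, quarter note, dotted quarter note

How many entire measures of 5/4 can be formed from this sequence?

4

One bar of 5/4 = 20 sixteenth notes.
Express everything in sixteenth notes: dotted eighth = 3; eighth = 2; dotted whole note = 24; whole note = 16; a full sixteenth-note triplet (3 notes) (three triplet sixteenths span one eighth) = 2; dotted whole note = 24; dotted quarter = 6; quarter note = 4; dotted quarter note = 6.
Altogether 3 + 2 + 24 + 16 + 2 + 24 + 6 + 4 + 6 = 87.
87 ÷ 20 = 4 complete bars with 7 left over.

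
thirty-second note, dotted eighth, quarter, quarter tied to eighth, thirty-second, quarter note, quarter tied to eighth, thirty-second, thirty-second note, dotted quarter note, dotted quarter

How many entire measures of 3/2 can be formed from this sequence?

1

One bar of 3/2 = 48 thirty-second notes.
In thirty-second notes: thirty-second note = 1; dotted eighth = 6; quarter = 8; quarter tied to eighth (quarter + eighth) = 12; thirty-second = 1; quarter note = 8; quarter tied to eighth (quarter + eighth) = 12; thirty-second = 1; thirty-second note = 1; dotted quarter note = 12; dotted quarter = 12.
Altogether 1 + 6 + 8 + 12 + 1 + 8 + 12 + 1 + 1 + 12 + 12 = 74.
74 ÷ 48 = 1 complete bar with 26 left over.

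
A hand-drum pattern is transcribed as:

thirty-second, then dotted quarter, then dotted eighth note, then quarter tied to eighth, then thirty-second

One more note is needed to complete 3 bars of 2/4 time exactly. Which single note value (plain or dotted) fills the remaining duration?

3 bars of 2/4 = 48 thirty-second notes.
Each duration in thirty-second notes: thirty-second = 1; dotted quarter = 12; dotted eighth note = 6; quarter tied to eighth (quarter + eighth) = 12; thirty-second = 1.
Total: 1 + 12 + 6 + 12 + 1 = 32.
Remaining: 48 − 32 = 16 thirty-second notes, which is a half note.

half note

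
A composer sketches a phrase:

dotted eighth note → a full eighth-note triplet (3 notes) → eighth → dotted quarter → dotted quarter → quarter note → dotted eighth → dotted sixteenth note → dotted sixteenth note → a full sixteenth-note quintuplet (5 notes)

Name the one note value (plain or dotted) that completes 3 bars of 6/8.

3 bars of 6/8 = 72 thirty-second notes.
In thirty-second notes: dotted eighth note = 6; a full eighth-note triplet (3 notes) (three triplet eighths span one quarter) = 8; eighth = 4; dotted quarter = 12; dotted quarter = 12; quarter note = 8; dotted eighth = 6; dotted sixteenth note = 3; dotted sixteenth note = 3; a full sixteenth-note quintuplet (5 notes) (five quintuplet sixteenths span one quarter) = 8.
Adding: 6 + 8 + 4 + 12 + 12 + 8 + 6 + 3 + 3 + 8 = 70.
Remaining: 72 − 70 = 2 thirty-second notes, which is a sixteenth note.

sixteenth note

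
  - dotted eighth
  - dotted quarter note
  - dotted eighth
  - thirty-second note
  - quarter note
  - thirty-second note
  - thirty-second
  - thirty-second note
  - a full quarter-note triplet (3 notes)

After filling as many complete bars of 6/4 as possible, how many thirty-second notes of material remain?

4

One bar of 6/4 = 48 thirty-second notes.
In thirty-second notes: dotted eighth = 6; dotted quarter note = 12; dotted eighth = 6; thirty-second note = 1; quarter note = 8; thirty-second note = 1; thirty-second = 1; thirty-second note = 1; a full quarter-note triplet (3 notes) (three triplet quarters span one half) = 16.
Adding: 6 + 12 + 6 + 1 + 8 + 1 + 1 + 1 + 16 = 52.
52 ÷ 48 = 1 complete bar with 4 thirty-second notes remaining.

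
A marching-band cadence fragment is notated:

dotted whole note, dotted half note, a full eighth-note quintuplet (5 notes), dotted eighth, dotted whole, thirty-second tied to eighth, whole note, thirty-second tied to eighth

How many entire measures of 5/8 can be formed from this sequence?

9

One bar of 5/8 = 20 thirty-second notes.
In thirty-second notes: dotted whole note = 48; dotted half note = 24; a full eighth-note quintuplet (5 notes) (five quintuplet eighths span one half) = 16; dotted eighth = 6; dotted whole = 48; thirty-second tied to eighth (thirty-second + eighth) = 5; whole note = 32; thirty-second tied to eighth (thirty-second + eighth) = 5.
Adding: 48 + 24 + 16 + 6 + 48 + 5 + 32 + 5 = 184.
184 ÷ 20 = 9 complete bars with 4 left over.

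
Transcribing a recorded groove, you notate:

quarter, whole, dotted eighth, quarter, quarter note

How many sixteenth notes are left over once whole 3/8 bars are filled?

One bar of 3/8 = 6 sixteenth notes.
Each duration in sixteenth notes: quarter = 4; whole = 16; dotted eighth = 3; quarter = 4; quarter note = 4.
Altogether 4 + 16 + 3 + 4 + 4 = 31.
31 ÷ 6 = 5 complete bars with 1 sixteenth note remaining.

1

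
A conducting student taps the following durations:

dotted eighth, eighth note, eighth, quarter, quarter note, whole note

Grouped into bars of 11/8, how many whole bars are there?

1

One bar of 11/8 = 22 sixteenth notes.
Convert each value to sixteenth notes: dotted eighth = 3; eighth note = 2; eighth = 2; quarter = 4; quarter note = 4; whole note = 16.
Sum: 3 + 2 + 2 + 4 + 4 + 16 = 31.
31 ÷ 22 = 1 complete bar with 9 left over.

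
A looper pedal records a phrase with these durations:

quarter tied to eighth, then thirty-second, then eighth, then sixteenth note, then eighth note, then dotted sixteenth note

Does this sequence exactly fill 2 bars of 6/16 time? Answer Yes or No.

One bar of 6/16 = 12 thirty-second notes, so 2 bars = 24.
Convert each value to thirty-second notes: quarter tied to eighth (quarter + eighth) = 12; thirty-second = 1; eighth = 4; sixteenth note = 2; eighth note = 4; dotted sixteenth note = 3.
Altogether 12 + 1 + 4 + 2 + 4 + 3 = 26.
26 exceeds 24, so the answer is No.

No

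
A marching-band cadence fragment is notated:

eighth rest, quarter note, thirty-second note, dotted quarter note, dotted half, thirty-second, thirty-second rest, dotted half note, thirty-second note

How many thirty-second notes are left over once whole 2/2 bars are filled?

One bar of 2/2 = 32 thirty-second notes.
Working in thirty-second notes: eighth rest = 4; quarter note = 8; thirty-second note = 1; dotted quarter note = 12; dotted half = 24; thirty-second = 1; thirty-second rest = 1; dotted half note = 24; thirty-second note = 1.
Altogether 4 + 8 + 1 + 12 + 24 + 1 + 1 + 24 + 1 = 76.
76 ÷ 32 = 2 complete bars with 12 thirty-second notes remaining.

12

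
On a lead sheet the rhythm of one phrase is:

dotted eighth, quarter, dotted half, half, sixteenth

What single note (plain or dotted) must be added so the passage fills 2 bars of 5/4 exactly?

2 bars of 5/4 = 40 sixteenth notes.
Each duration in sixteenth notes: dotted eighth = 3; quarter = 4; dotted half = 12; half = 8; sixteenth = 1.
Sum: 3 + 4 + 12 + 8 + 1 = 28.
Remaining: 40 − 28 = 12 sixteenth notes, which is a dotted half note.

dotted half note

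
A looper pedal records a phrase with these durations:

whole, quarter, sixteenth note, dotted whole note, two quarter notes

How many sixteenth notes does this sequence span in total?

Express everything in sixteenth notes: whole = 16; quarter = 4; sixteenth note = 1; dotted whole note = 24; quarter note = 4; quarter note = 4.
Altogether 16 + 4 + 1 + 24 + 4 + 4 = 53 sixteenth notes.

53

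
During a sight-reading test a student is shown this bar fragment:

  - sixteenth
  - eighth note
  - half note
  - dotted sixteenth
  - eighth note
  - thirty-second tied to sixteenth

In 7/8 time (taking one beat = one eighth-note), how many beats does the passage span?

8

One eighth-note beat = 4 thirty-second notes.
In thirty-second notes: sixteenth = 2; eighth note = 4; half note = 16; dotted sixteenth = 3; eighth note = 4; thirty-second tied to sixteenth (thirty-second + sixteenth) = 3.
Altogether 2 + 4 + 16 + 3 + 4 + 3 = 32.
32 ÷ 4 = 8 beats.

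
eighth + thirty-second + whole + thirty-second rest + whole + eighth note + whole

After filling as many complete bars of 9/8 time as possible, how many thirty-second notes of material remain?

One bar of 9/8 = 36 thirty-second notes.
Working in thirty-second notes: eighth = 4; thirty-second = 1; whole = 32; thirty-second rest = 1; whole = 32; eighth note = 4; whole = 32.
Total: 4 + 1 + 32 + 1 + 32 + 4 + 32 = 106.
106 ÷ 36 = 2 complete bars with 34 thirty-second notes remaining.

34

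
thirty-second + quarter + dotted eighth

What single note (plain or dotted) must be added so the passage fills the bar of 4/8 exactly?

The bar of 4/8 = 16 thirty-second notes.
Working in thirty-second notes: thirty-second = 1; quarter = 8; dotted eighth = 6.
Adding: 1 + 8 + 6 = 15.
Remaining: 16 − 15 = 1 thirty-second note, which is a thirty-second note.

thirty-second note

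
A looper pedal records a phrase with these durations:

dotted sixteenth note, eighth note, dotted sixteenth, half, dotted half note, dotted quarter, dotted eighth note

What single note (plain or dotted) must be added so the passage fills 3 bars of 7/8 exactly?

3 bars of 7/8 = 84 thirty-second notes.
Express everything in thirty-second notes: dotted sixteenth note = 3; eighth note = 4; dotted sixteenth = 3; half = 16; dotted half note = 24; dotted quarter = 12; dotted eighth note = 6.
Sum: 3 + 4 + 3 + 16 + 24 + 12 + 6 = 68.
Remaining: 84 − 68 = 16 thirty-second notes, which is a half note.

half note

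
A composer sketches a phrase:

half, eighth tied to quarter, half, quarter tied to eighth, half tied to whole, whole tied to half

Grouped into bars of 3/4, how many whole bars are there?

One bar of 3/4 = 6 eighth notes.
Each duration in eighth notes: half = 4; eighth tied to quarter (eighth + quarter) = 3; half = 4; quarter tied to eighth (quarter + eighth) = 3; half tied to whole (half + whole) = 12; whole tied to half (whole + half) = 12.
Adding: 4 + 3 + 4 + 3 + 12 + 12 = 38.
38 ÷ 6 = 6 complete bars with 2 left over.

6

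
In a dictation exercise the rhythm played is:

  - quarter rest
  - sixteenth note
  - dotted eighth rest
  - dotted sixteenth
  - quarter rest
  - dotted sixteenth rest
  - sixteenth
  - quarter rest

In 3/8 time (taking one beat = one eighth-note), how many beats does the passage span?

One eighth-note beat = 4 thirty-second notes.
In thirty-second notes: quarter rest = 8; sixteenth note = 2; dotted eighth rest = 6; dotted sixteenth = 3; quarter rest = 8; dotted sixteenth rest = 3; sixteenth = 2; quarter rest = 8.
Altogether 8 + 2 + 6 + 3 + 8 + 3 + 2 + 8 = 40.
40 ÷ 4 = 10 beats.

10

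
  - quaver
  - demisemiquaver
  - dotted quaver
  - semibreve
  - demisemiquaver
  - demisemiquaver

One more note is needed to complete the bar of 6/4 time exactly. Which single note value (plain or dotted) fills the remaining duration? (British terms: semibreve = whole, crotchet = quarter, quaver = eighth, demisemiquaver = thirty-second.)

The bar of 6/4 = 48 thirty-second notes.
Convert each value to thirty-second notes: quaver = 4; demisemiquaver = 1; dotted quaver = 6; semibreve = 32; demisemiquaver = 1; demisemiquaver = 1.
Altogether 4 + 1 + 6 + 32 + 1 + 1 = 45.
Remaining: 48 − 45 = 3 thirty-second notes, which is a dotted sixteenth note.

dotted sixteenth note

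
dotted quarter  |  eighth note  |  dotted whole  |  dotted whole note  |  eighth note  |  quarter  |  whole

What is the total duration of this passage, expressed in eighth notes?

39

Working in eighth notes: dotted quarter = 3; eighth note = 1; dotted whole = 12; dotted whole note = 12; eighth note = 1; quarter = 2; whole = 8.
Altogether 3 + 1 + 12 + 12 + 1 + 2 + 8 = 39 eighth notes.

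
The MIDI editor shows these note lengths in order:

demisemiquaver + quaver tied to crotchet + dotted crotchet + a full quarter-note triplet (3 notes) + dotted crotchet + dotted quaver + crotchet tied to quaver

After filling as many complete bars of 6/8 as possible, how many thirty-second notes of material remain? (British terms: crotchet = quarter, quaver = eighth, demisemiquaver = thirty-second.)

One bar of 6/8 = 24 thirty-second notes.
Each duration in thirty-second notes: demisemiquaver = 1; quaver tied to crotchet (quaver + crotchet) = 12; dotted crotchet = 12; a full quarter-note triplet (3 notes) (three triplet quarters span one half) = 16; dotted crotchet = 12; dotted quaver = 6; crotchet tied to quaver (crotchet + quaver) = 12.
Sum: 1 + 12 + 12 + 16 + 12 + 6 + 12 = 71.
71 ÷ 24 = 2 complete bars with 23 thirty-second notes remaining.

23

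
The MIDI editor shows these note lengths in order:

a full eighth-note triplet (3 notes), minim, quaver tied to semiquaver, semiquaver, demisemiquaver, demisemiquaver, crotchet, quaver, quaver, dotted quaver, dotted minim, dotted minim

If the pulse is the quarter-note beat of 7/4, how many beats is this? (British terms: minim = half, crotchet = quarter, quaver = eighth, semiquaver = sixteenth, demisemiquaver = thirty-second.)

13

One quarter-note beat = 8 thirty-second notes.
Working in thirty-second notes: a full eighth-note triplet (3 notes) (three triplet eighths span one quarter) = 8; minim = 16; quaver tied to semiquaver (quaver + semiquaver) = 6; semiquaver = 2; demisemiquaver = 1; demisemiquaver = 1; crotchet = 8; quaver = 4; quaver = 4; dotted quaver = 6; dotted minim = 24; dotted minim = 24.
Adding: 8 + 16 + 6 + 2 + 1 + 1 + 8 + 4 + 4 + 6 + 24 + 24 = 104.
104 ÷ 8 = 13 beats.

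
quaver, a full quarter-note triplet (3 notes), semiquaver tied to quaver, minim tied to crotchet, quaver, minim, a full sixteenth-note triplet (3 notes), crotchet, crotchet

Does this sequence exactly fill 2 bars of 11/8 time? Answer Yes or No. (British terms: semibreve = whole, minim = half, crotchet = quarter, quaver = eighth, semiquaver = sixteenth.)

One bar of 11/8 = 22 sixteenth notes, so 2 bars = 44.
Working in sixteenth notes: quaver = 2; a full quarter-note triplet (3 notes) (three triplet quarters span one half) = 8; semiquaver tied to quaver (semiquaver + quaver) = 3; minim tied to crotchet (minim + crotchet) = 12; quaver = 2; minim = 8; a full sixteenth-note triplet (3 notes) (three triplet sixteenths span one eighth) = 2; crotchet = 4; crotchet = 4.
Altogether 2 + 8 + 3 + 12 + 2 + 8 + 2 + 4 + 4 = 45.
45 exceeds 44, so the answer is No.

No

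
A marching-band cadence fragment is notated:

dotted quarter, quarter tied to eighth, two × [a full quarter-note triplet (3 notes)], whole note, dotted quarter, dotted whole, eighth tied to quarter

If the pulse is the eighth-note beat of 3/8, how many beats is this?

One eighth-note beat = 2 sixteenth notes.
Express everything in sixteenth notes: dotted quarter = 6; quarter tied to eighth (quarter + eighth) = 6; a full quarter-note triplet (3 notes) (three triplet quarters span one half) = 8; a full quarter-note triplet (3 notes) (three triplet quarters span one half) = 8; whole note = 16; dotted quarter = 6; dotted whole = 24; eighth tied to quarter (eighth + quarter) = 6.
Total: 6 + 6 + 8 + 8 + 16 + 6 + 24 + 6 = 80.
80 ÷ 2 = 40 beats.

40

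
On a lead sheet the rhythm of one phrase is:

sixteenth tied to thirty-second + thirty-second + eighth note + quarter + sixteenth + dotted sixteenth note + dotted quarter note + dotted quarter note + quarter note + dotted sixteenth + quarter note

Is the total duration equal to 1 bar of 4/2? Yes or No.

Yes

One bar of 4/2 = 64 thirty-second notes.
Each duration in thirty-second notes: sixteenth tied to thirty-second (sixteenth + thirty-second) = 3; thirty-second = 1; eighth note = 4; quarter = 8; sixteenth = 2; dotted sixteenth note = 3; dotted quarter note = 12; dotted quarter note = 12; quarter note = 8; dotted sixteenth = 3; quarter note = 8.
Total: 3 + 1 + 4 + 8 + 2 + 3 + 12 + 12 + 8 + 3 + 8 = 64.
64 equals 64, so the answer is Yes.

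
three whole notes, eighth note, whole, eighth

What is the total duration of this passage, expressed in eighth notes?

34

Working in eighth notes: whole note = 8; whole note = 8; whole note = 8; eighth note = 1; whole = 8; eighth = 1.
Adding: 8 + 8 + 8 + 1 + 8 + 1 = 34 eighth notes.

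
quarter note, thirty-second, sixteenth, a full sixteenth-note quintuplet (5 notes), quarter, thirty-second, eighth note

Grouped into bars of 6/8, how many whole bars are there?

One bar of 6/8 = 24 thirty-second notes.
Each duration in thirty-second notes: quarter note = 8; thirty-second = 1; sixteenth = 2; a full sixteenth-note quintuplet (5 notes) (five quintuplet sixteenths span one quarter) = 8; quarter = 8; thirty-second = 1; eighth note = 4.
Adding: 8 + 1 + 2 + 8 + 8 + 1 + 4 = 32.
32 ÷ 24 = 1 complete bar with 8 left over.

1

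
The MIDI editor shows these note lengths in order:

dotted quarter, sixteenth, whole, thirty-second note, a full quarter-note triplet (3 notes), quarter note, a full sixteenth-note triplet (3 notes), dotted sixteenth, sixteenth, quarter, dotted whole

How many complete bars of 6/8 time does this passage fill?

One bar of 6/8 = 24 thirty-second notes.
Each duration in thirty-second notes: dotted quarter = 12; sixteenth = 2; whole = 32; thirty-second note = 1; a full quarter-note triplet (3 notes) (three triplet quarters span one half) = 16; quarter note = 8; a full sixteenth-note triplet (3 notes) (three triplet sixteenths span one eighth) = 4; dotted sixteenth = 3; sixteenth = 2; quarter = 8; dotted whole = 48.
Sum: 12 + 2 + 32 + 1 + 16 + 8 + 4 + 3 + 2 + 8 + 48 = 136.
136 ÷ 24 = 5 complete bars with 16 left over.

5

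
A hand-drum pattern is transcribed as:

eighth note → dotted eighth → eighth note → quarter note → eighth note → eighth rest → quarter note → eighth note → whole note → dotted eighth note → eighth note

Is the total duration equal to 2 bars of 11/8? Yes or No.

No

One bar of 11/8 = 22 sixteenth notes, so 2 bars = 44.
Working in sixteenth notes: eighth note = 2; dotted eighth = 3; eighth note = 2; quarter note = 4; eighth note = 2; eighth rest = 2; quarter note = 4; eighth note = 2; whole note = 16; dotted eighth note = 3; eighth note = 2.
Altogether 2 + 3 + 2 + 4 + 2 + 2 + 4 + 2 + 16 + 3 + 2 = 42.
42 falls short of 44, so the answer is No.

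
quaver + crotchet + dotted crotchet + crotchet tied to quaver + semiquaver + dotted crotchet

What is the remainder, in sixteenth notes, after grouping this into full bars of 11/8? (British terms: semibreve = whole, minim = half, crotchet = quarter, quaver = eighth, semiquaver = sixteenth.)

3

One bar of 11/8 = 22 sixteenth notes.
Each duration in sixteenth notes: quaver = 2; crotchet = 4; dotted crotchet = 6; crotchet tied to quaver (crotchet + quaver) = 6; semiquaver = 1; dotted crotchet = 6.
Sum: 2 + 4 + 6 + 6 + 1 + 6 = 25.
25 ÷ 22 = 1 complete bar with 3 sixteenth notes remaining.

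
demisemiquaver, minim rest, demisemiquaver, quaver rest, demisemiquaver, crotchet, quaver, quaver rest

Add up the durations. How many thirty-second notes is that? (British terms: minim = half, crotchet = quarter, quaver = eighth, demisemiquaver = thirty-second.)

39

Each duration in thirty-second notes: demisemiquaver = 1; minim rest = 16; demisemiquaver = 1; quaver rest = 4; demisemiquaver = 1; crotchet = 8; quaver = 4; quaver rest = 4.
Altogether 1 + 16 + 1 + 4 + 1 + 8 + 4 + 4 = 39 thirty-second notes.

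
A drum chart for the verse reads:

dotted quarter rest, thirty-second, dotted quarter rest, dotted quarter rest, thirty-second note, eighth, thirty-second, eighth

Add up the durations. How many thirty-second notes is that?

In thirty-second notes: dotted quarter rest = 12; thirty-second = 1; dotted quarter rest = 12; dotted quarter rest = 12; thirty-second note = 1; eighth = 4; thirty-second = 1; eighth = 4.
Altogether 12 + 1 + 12 + 12 + 1 + 4 + 1 + 4 = 47 thirty-second notes.

47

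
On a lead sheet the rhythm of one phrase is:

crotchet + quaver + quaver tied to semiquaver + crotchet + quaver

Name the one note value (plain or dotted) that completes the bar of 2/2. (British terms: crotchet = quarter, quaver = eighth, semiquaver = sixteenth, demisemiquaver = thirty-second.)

sixteenth note

The bar of 2/2 = 16 sixteenth notes.
Convert each value to sixteenth notes: crotchet = 4; quaver = 2; quaver tied to semiquaver (quaver + semiquaver) = 3; crotchet = 4; quaver = 2.
Total: 4 + 2 + 3 + 4 + 2 = 15.
Remaining: 16 − 15 = 1 sixteenth note, which is a sixteenth note.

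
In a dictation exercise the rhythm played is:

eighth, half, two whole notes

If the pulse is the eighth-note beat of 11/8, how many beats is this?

One eighth-note beat = 2 sixteenth notes.
Each duration in sixteenth notes: eighth = 2; half = 8; whole note = 16; whole note = 16.
Adding: 2 + 8 + 16 + 16 = 42.
42 ÷ 2 = 21 beats.

21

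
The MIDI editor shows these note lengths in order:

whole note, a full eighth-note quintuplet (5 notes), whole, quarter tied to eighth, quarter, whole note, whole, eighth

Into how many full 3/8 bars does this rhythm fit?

14

One bar of 3/8 = 3 eighth notes.
Each duration in eighth notes: whole note = 8; a full eighth-note quintuplet (5 notes) (five quintuplet eighths span one half) = 4; whole = 8; quarter tied to eighth (quarter + eighth) = 3; quarter = 2; whole note = 8; whole = 8; eighth = 1.
Altogether 8 + 4 + 8 + 3 + 2 + 8 + 8 + 1 = 42.
42 ÷ 3 = 14 complete bars with 0 left over.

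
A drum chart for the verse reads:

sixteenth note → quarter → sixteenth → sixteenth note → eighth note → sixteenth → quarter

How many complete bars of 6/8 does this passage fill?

1

One bar of 6/8 = 12 sixteenth notes.
In sixteenth notes: sixteenth note = 1; quarter = 4; sixteenth = 1; sixteenth note = 1; eighth note = 2; sixteenth = 1; quarter = 4.
Total: 1 + 4 + 1 + 1 + 2 + 1 + 4 = 14.
14 ÷ 12 = 1 complete bar with 2 left over.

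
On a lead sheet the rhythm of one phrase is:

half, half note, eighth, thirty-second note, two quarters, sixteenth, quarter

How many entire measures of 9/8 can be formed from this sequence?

1

One bar of 9/8 = 36 thirty-second notes.
Each duration in thirty-second notes: half = 16; half note = 16; eighth = 4; thirty-second note = 1; quarter = 8; quarter = 8; sixteenth = 2; quarter = 8.
Sum: 16 + 16 + 4 + 1 + 8 + 8 + 2 + 8 = 63.
63 ÷ 36 = 1 complete bar with 27 left over.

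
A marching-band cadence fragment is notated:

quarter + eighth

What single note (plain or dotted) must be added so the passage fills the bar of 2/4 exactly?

eighth note

The bar of 2/4 = 4 eighth notes.
Express everything in eighth notes: quarter = 2; eighth = 1.
Altogether 2 + 1 = 3.
Remaining: 4 − 3 = 1 eighth note, which is a eighth note.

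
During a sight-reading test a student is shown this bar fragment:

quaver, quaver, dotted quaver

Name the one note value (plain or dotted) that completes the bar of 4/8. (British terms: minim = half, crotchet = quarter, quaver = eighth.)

sixteenth note

The bar of 4/8 = 8 sixteenth notes.
Convert each value to sixteenth notes: quaver = 2; quaver = 2; dotted quaver = 3.
Sum: 2 + 2 + 3 = 7.
Remaining: 8 − 7 = 1 sixteenth note, which is a sixteenth note.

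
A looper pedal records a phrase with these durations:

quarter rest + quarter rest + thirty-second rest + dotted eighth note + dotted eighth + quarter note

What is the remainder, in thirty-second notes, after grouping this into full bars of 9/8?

One bar of 9/8 = 36 thirty-second notes.
Working in thirty-second notes: quarter rest = 8; quarter rest = 8; thirty-second rest = 1; dotted eighth note = 6; dotted eighth = 6; quarter note = 8.
Adding: 8 + 8 + 1 + 6 + 6 + 8 = 37.
37 ÷ 36 = 1 complete bar with 1 thirty-second note remaining.

1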